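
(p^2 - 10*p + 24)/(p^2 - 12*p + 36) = (p - 4)/(p - 6)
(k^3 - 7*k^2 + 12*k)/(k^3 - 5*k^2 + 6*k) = (k - 4)/(k - 2)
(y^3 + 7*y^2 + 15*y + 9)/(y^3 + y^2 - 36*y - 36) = (y^2 + 6*y + 9)/(y^2 - 36)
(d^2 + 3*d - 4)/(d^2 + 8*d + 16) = (d - 1)/(d + 4)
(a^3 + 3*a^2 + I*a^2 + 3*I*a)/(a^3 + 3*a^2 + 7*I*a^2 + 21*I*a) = (a + I)/(a + 7*I)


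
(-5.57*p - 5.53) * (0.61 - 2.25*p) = 12.5325*p^2 + 9.0448*p - 3.3733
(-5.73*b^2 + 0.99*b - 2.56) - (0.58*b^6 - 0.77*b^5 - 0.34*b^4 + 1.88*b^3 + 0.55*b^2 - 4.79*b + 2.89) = -0.58*b^6 + 0.77*b^5 + 0.34*b^4 - 1.88*b^3 - 6.28*b^2 + 5.78*b - 5.45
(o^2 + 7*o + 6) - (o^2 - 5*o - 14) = 12*o + 20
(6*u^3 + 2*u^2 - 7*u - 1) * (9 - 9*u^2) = -54*u^5 - 18*u^4 + 117*u^3 + 27*u^2 - 63*u - 9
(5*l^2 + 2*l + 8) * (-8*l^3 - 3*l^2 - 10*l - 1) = -40*l^5 - 31*l^4 - 120*l^3 - 49*l^2 - 82*l - 8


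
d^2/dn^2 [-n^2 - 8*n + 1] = -2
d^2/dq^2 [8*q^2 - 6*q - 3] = 16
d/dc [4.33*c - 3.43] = 4.33000000000000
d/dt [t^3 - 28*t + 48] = 3*t^2 - 28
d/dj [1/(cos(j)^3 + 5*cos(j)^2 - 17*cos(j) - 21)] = (3*cos(j)^2 + 10*cos(j) - 17)*sin(j)/(cos(j)^3 + 5*cos(j)^2 - 17*cos(j) - 21)^2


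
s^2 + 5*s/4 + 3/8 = (s + 1/2)*(s + 3/4)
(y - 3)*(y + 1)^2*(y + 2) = y^4 + y^3 - 7*y^2 - 13*y - 6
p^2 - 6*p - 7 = (p - 7)*(p + 1)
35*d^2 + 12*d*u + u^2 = (5*d + u)*(7*d + u)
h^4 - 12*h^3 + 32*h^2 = h^2*(h - 8)*(h - 4)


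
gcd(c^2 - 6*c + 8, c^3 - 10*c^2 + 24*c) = c - 4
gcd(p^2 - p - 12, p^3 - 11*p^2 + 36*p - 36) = 1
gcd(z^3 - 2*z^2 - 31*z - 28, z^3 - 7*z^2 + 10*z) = 1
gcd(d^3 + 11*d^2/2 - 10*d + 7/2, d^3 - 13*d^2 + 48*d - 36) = d - 1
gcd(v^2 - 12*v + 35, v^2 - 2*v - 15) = v - 5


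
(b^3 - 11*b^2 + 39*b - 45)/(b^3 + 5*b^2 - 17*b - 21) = (b^2 - 8*b + 15)/(b^2 + 8*b + 7)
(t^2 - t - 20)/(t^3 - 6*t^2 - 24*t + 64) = (t - 5)/(t^2 - 10*t + 16)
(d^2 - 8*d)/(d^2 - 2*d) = (d - 8)/(d - 2)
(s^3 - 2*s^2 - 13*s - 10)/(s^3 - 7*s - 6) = (s - 5)/(s - 3)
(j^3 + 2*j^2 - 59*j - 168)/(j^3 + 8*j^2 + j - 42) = (j - 8)/(j - 2)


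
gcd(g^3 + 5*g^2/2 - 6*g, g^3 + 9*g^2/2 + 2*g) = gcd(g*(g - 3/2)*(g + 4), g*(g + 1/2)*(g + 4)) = g^2 + 4*g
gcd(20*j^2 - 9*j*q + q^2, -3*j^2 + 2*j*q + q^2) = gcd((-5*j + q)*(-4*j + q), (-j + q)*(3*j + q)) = 1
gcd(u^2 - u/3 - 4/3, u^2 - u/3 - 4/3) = u^2 - u/3 - 4/3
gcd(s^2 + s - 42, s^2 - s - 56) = s + 7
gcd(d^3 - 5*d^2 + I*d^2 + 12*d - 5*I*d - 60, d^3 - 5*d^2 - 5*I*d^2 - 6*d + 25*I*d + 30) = d^2 + d*(-5 - 3*I) + 15*I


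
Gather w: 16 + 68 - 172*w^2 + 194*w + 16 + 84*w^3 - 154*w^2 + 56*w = 84*w^3 - 326*w^2 + 250*w + 100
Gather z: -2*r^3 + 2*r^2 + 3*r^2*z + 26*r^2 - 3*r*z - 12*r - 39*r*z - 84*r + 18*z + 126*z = -2*r^3 + 28*r^2 - 96*r + z*(3*r^2 - 42*r + 144)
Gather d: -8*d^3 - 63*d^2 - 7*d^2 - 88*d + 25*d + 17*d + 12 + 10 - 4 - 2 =-8*d^3 - 70*d^2 - 46*d + 16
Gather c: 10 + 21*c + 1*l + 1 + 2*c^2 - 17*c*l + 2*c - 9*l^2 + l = 2*c^2 + c*(23 - 17*l) - 9*l^2 + 2*l + 11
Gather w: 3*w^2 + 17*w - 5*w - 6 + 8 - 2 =3*w^2 + 12*w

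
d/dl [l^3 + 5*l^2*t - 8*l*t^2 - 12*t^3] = 3*l^2 + 10*l*t - 8*t^2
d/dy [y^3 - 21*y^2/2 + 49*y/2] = 3*y^2 - 21*y + 49/2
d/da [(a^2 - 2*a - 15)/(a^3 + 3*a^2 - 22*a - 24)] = (-a^4 + 4*a^3 + 29*a^2 + 42*a - 282)/(a^6 + 6*a^5 - 35*a^4 - 180*a^3 + 340*a^2 + 1056*a + 576)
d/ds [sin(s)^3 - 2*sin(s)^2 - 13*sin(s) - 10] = (3*sin(s)^2 - 4*sin(s) - 13)*cos(s)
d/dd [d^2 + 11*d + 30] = 2*d + 11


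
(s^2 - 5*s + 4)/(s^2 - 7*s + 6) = (s - 4)/(s - 6)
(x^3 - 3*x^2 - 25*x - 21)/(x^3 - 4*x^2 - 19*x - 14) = (x + 3)/(x + 2)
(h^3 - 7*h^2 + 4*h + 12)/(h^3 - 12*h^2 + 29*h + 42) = (h - 2)/(h - 7)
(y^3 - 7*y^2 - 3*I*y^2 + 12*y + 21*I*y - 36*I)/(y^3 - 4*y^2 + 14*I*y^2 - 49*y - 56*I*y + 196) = (y^2 - 3*y*(1 + I) + 9*I)/(y^2 + 14*I*y - 49)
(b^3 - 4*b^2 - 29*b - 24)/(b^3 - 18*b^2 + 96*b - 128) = (b^2 + 4*b + 3)/(b^2 - 10*b + 16)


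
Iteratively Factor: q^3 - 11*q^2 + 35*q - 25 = (q - 5)*(q^2 - 6*q + 5) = (q - 5)*(q - 1)*(q - 5)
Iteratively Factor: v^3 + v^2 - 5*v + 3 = (v + 3)*(v^2 - 2*v + 1) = (v - 1)*(v + 3)*(v - 1)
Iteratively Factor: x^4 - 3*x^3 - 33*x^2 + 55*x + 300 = (x - 5)*(x^3 + 2*x^2 - 23*x - 60) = (x - 5)*(x + 4)*(x^2 - 2*x - 15) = (x - 5)*(x + 3)*(x + 4)*(x - 5)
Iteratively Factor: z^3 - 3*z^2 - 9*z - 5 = (z - 5)*(z^2 + 2*z + 1) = (z - 5)*(z + 1)*(z + 1)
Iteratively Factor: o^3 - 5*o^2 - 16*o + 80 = (o - 4)*(o^2 - o - 20) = (o - 5)*(o - 4)*(o + 4)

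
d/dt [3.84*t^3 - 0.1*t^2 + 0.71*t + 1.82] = 11.52*t^2 - 0.2*t + 0.71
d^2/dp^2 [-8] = 0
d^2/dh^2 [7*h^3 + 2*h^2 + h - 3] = 42*h + 4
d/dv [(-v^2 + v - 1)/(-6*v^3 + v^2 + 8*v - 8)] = 3*v*(-2*v^3 + 4*v^2 - 9*v + 6)/(36*v^6 - 12*v^5 - 95*v^4 + 112*v^3 + 48*v^2 - 128*v + 64)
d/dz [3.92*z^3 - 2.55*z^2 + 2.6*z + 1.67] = 11.76*z^2 - 5.1*z + 2.6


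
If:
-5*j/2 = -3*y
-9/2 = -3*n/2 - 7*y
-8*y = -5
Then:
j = 3/4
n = 1/12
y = 5/8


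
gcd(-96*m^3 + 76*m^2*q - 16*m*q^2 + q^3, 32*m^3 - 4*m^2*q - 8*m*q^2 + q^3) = 16*m^2 - 10*m*q + q^2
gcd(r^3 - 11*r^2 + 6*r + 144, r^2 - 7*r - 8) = r - 8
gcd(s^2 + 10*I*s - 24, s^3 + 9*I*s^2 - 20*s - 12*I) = s + 6*I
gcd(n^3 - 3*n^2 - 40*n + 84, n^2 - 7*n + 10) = n - 2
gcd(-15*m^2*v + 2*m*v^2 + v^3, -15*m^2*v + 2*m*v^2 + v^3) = -15*m^2*v + 2*m*v^2 + v^3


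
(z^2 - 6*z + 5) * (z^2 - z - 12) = z^4 - 7*z^3 - z^2 + 67*z - 60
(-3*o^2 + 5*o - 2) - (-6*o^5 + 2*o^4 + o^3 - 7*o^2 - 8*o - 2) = 6*o^5 - 2*o^4 - o^3 + 4*o^2 + 13*o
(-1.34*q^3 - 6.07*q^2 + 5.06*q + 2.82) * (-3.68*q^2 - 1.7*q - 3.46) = 4.9312*q^5 + 24.6156*q^4 - 3.6654*q^3 + 2.0226*q^2 - 22.3016*q - 9.7572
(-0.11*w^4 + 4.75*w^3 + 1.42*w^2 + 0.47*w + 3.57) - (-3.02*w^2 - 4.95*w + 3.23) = -0.11*w^4 + 4.75*w^3 + 4.44*w^2 + 5.42*w + 0.34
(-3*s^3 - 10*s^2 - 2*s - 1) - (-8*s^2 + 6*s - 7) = -3*s^3 - 2*s^2 - 8*s + 6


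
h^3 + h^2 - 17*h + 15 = (h - 3)*(h - 1)*(h + 5)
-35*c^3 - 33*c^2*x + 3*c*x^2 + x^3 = (-5*c + x)*(c + x)*(7*c + x)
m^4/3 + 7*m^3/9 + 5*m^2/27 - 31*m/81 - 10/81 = (m/3 + 1/3)*(m - 2/3)*(m + 1/3)*(m + 5/3)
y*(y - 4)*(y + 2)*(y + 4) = y^4 + 2*y^3 - 16*y^2 - 32*y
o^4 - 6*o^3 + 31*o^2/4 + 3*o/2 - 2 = (o - 4)*(o - 2)*(o - 1/2)*(o + 1/2)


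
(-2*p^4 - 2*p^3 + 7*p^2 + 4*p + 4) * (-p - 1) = 2*p^5 + 4*p^4 - 5*p^3 - 11*p^2 - 8*p - 4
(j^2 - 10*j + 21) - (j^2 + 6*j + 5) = 16 - 16*j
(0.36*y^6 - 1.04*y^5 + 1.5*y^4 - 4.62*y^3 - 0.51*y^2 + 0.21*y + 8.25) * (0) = 0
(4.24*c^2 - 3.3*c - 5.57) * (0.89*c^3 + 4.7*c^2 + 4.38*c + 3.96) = 3.7736*c^5 + 16.991*c^4 - 1.8961*c^3 - 23.8426*c^2 - 37.4646*c - 22.0572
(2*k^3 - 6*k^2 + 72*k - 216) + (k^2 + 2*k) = 2*k^3 - 5*k^2 + 74*k - 216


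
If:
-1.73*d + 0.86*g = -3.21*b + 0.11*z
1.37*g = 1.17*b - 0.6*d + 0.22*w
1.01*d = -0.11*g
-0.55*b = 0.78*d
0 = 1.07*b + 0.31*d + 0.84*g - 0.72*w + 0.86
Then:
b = 0.05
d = -0.03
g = 0.32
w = 1.62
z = 4.46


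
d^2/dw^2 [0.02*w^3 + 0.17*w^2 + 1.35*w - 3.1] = 0.12*w + 0.34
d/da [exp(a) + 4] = exp(a)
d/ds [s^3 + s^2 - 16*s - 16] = 3*s^2 + 2*s - 16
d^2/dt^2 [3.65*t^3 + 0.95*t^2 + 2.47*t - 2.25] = 21.9*t + 1.9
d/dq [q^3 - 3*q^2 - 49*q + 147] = 3*q^2 - 6*q - 49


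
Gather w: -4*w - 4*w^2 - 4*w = -4*w^2 - 8*w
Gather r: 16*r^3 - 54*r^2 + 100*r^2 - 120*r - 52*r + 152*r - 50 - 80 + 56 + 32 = 16*r^3 + 46*r^2 - 20*r - 42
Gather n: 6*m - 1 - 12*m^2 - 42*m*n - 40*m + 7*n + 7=-12*m^2 - 34*m + n*(7 - 42*m) + 6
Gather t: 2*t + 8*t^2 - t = 8*t^2 + t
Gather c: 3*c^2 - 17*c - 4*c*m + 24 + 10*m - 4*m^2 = 3*c^2 + c*(-4*m - 17) - 4*m^2 + 10*m + 24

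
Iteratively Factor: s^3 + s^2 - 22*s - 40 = (s - 5)*(s^2 + 6*s + 8) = (s - 5)*(s + 4)*(s + 2)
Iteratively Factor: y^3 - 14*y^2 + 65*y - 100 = (y - 5)*(y^2 - 9*y + 20) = (y - 5)^2*(y - 4)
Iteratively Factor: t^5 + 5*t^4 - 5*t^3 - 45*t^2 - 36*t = (t + 3)*(t^4 + 2*t^3 - 11*t^2 - 12*t) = (t + 1)*(t + 3)*(t^3 + t^2 - 12*t) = (t + 1)*(t + 3)*(t + 4)*(t^2 - 3*t) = t*(t + 1)*(t + 3)*(t + 4)*(t - 3)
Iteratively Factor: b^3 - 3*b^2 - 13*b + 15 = (b - 1)*(b^2 - 2*b - 15) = (b - 1)*(b + 3)*(b - 5)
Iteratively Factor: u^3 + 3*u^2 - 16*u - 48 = (u - 4)*(u^2 + 7*u + 12) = (u - 4)*(u + 3)*(u + 4)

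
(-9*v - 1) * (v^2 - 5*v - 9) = -9*v^3 + 44*v^2 + 86*v + 9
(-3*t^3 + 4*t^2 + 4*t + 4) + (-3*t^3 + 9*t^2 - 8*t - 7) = -6*t^3 + 13*t^2 - 4*t - 3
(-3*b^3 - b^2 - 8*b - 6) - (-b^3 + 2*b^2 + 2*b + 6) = -2*b^3 - 3*b^2 - 10*b - 12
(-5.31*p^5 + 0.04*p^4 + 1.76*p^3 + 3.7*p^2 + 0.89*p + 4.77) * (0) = 0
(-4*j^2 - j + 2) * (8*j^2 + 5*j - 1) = -32*j^4 - 28*j^3 + 15*j^2 + 11*j - 2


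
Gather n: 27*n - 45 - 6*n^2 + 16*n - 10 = -6*n^2 + 43*n - 55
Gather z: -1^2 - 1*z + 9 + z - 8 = 0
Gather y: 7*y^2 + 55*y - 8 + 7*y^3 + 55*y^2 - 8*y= 7*y^3 + 62*y^2 + 47*y - 8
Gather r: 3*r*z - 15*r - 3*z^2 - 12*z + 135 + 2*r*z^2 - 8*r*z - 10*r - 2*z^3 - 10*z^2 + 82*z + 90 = r*(2*z^2 - 5*z - 25) - 2*z^3 - 13*z^2 + 70*z + 225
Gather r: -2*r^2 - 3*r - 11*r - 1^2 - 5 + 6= -2*r^2 - 14*r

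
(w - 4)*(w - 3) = w^2 - 7*w + 12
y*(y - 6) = y^2 - 6*y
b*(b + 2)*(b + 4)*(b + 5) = b^4 + 11*b^3 + 38*b^2 + 40*b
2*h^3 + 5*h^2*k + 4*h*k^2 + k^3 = (h + k)^2*(2*h + k)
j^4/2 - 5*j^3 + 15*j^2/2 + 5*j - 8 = (j/2 + 1/2)*(j - 8)*(j - 2)*(j - 1)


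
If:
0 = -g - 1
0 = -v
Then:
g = -1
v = 0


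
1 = 1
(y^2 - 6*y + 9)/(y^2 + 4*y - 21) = (y - 3)/(y + 7)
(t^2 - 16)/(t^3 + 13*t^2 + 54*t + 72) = (t - 4)/(t^2 + 9*t + 18)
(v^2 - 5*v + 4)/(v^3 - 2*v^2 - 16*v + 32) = (v - 1)/(v^2 + 2*v - 8)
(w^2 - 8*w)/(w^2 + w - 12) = w*(w - 8)/(w^2 + w - 12)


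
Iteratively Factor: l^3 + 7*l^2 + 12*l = (l + 3)*(l^2 + 4*l) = (l + 3)*(l + 4)*(l)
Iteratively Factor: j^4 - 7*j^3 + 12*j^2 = (j - 4)*(j^3 - 3*j^2) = (j - 4)*(j - 3)*(j^2) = j*(j - 4)*(j - 3)*(j)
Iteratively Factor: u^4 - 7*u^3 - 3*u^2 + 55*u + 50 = (u - 5)*(u^3 - 2*u^2 - 13*u - 10) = (u - 5)^2*(u^2 + 3*u + 2) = (u - 5)^2*(u + 2)*(u + 1)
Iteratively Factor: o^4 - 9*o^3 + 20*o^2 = (o)*(o^3 - 9*o^2 + 20*o) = o*(o - 5)*(o^2 - 4*o) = o*(o - 5)*(o - 4)*(o)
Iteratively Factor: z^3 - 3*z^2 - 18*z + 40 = (z - 5)*(z^2 + 2*z - 8) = (z - 5)*(z + 4)*(z - 2)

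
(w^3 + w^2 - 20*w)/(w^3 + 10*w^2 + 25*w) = (w - 4)/(w + 5)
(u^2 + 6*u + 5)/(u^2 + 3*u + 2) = (u + 5)/(u + 2)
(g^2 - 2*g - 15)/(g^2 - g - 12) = (g - 5)/(g - 4)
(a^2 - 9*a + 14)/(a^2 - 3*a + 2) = (a - 7)/(a - 1)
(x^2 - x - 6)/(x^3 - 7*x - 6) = 1/(x + 1)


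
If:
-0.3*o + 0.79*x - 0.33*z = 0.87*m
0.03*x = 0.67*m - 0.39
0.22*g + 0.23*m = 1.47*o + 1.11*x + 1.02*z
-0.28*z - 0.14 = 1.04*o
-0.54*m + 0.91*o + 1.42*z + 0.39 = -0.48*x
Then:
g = 0.79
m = 0.61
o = -0.09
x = 0.56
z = -0.18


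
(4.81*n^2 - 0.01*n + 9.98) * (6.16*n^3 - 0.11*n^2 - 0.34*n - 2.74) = 29.6296*n^5 - 0.5907*n^4 + 59.8425*n^3 - 14.2738*n^2 - 3.3658*n - 27.3452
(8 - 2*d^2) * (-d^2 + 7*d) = 2*d^4 - 14*d^3 - 8*d^2 + 56*d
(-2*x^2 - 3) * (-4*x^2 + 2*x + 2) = 8*x^4 - 4*x^3 + 8*x^2 - 6*x - 6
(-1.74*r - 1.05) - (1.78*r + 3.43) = -3.52*r - 4.48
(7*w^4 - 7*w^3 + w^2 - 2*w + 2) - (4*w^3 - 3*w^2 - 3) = 7*w^4 - 11*w^3 + 4*w^2 - 2*w + 5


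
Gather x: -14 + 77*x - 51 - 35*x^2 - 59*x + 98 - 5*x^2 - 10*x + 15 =-40*x^2 + 8*x + 48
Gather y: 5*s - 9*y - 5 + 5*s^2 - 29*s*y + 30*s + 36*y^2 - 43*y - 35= 5*s^2 + 35*s + 36*y^2 + y*(-29*s - 52) - 40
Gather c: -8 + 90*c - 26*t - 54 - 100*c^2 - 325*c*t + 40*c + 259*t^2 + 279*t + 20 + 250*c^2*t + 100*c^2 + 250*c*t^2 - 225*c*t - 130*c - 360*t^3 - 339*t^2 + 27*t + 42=250*c^2*t + c*(250*t^2 - 550*t) - 360*t^3 - 80*t^2 + 280*t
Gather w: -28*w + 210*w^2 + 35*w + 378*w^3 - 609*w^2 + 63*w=378*w^3 - 399*w^2 + 70*w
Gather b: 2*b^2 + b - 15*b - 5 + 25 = 2*b^2 - 14*b + 20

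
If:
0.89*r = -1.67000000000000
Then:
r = -1.88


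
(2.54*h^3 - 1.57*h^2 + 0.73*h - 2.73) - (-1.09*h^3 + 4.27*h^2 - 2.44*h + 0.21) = 3.63*h^3 - 5.84*h^2 + 3.17*h - 2.94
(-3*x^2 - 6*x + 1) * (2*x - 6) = -6*x^3 + 6*x^2 + 38*x - 6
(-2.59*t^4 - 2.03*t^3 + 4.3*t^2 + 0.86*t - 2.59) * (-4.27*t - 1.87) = 11.0593*t^5 + 13.5114*t^4 - 14.5649*t^3 - 11.7132*t^2 + 9.4511*t + 4.8433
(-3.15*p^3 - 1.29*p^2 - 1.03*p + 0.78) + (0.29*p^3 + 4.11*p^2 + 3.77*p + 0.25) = -2.86*p^3 + 2.82*p^2 + 2.74*p + 1.03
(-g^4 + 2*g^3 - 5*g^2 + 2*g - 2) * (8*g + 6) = -8*g^5 + 10*g^4 - 28*g^3 - 14*g^2 - 4*g - 12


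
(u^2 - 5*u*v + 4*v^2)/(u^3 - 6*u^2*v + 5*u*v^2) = (u - 4*v)/(u*(u - 5*v))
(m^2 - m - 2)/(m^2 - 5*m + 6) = (m + 1)/(m - 3)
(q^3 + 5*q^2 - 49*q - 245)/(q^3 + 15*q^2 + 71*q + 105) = (q - 7)/(q + 3)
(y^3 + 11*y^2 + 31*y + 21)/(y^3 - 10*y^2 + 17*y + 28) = (y^2 + 10*y + 21)/(y^2 - 11*y + 28)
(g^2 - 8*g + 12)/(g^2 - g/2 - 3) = 2*(g - 6)/(2*g + 3)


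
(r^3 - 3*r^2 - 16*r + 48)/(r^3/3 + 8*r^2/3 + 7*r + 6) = 3*(r^3 - 3*r^2 - 16*r + 48)/(r^3 + 8*r^2 + 21*r + 18)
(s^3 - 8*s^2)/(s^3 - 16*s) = s*(s - 8)/(s^2 - 16)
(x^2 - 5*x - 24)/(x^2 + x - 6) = (x - 8)/(x - 2)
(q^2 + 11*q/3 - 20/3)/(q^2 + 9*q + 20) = (q - 4/3)/(q + 4)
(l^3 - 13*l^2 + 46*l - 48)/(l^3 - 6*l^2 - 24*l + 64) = (l - 3)/(l + 4)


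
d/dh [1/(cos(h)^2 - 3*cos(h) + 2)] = (2*cos(h) - 3)*sin(h)/(cos(h)^2 - 3*cos(h) + 2)^2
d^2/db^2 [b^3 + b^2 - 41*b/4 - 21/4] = 6*b + 2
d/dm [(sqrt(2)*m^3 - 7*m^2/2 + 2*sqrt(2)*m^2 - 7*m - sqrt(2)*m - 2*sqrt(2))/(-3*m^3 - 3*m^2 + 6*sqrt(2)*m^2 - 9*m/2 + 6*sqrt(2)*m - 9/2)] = (2*m^4 + 4*sqrt(2)*m^4 - 20*sqrt(2)*m^3 - 24*m^3 - 30*sqrt(2)*m^2 + 41*m^2 - 40*sqrt(2)*m + 106*m - 6*sqrt(2) + 74)/(3*(4*m^6 - 16*sqrt(2)*m^5 + 8*m^5 - 32*sqrt(2)*m^4 + 48*m^4 - 40*sqrt(2)*m^3 + 88*m^3 - 48*sqrt(2)*m^2 + 53*m^2 - 24*sqrt(2)*m + 18*m + 9))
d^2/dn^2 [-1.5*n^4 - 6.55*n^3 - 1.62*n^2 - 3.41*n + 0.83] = -18.0*n^2 - 39.3*n - 3.24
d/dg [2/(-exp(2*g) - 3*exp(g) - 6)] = (4*exp(g) + 6)*exp(g)/(exp(2*g) + 3*exp(g) + 6)^2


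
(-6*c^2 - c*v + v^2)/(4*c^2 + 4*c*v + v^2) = (-3*c + v)/(2*c + v)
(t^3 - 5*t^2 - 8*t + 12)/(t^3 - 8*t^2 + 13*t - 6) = (t + 2)/(t - 1)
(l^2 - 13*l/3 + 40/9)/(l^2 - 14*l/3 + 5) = (l - 8/3)/(l - 3)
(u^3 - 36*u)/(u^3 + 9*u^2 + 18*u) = (u - 6)/(u + 3)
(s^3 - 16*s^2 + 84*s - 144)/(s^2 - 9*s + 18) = (s^2 - 10*s + 24)/(s - 3)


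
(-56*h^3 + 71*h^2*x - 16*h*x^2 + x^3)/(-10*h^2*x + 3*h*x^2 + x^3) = (-56*h^3 + 71*h^2*x - 16*h*x^2 + x^3)/(x*(-10*h^2 + 3*h*x + x^2))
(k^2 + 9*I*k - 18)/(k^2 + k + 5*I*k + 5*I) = (k^2 + 9*I*k - 18)/(k^2 + k + 5*I*k + 5*I)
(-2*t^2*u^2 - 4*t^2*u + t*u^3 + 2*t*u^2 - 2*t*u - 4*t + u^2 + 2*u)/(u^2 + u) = (-2*t^2*u^2 - 4*t^2*u + t*u^3 + 2*t*u^2 - 2*t*u - 4*t + u^2 + 2*u)/(u*(u + 1))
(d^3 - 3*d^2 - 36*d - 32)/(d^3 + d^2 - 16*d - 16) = (d - 8)/(d - 4)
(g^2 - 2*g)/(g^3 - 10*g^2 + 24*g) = (g - 2)/(g^2 - 10*g + 24)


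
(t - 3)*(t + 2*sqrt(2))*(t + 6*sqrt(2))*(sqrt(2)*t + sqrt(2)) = sqrt(2)*t^4 - 2*sqrt(2)*t^3 + 16*t^3 - 32*t^2 + 21*sqrt(2)*t^2 - 48*sqrt(2)*t - 48*t - 72*sqrt(2)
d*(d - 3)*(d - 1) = d^3 - 4*d^2 + 3*d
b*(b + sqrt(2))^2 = b^3 + 2*sqrt(2)*b^2 + 2*b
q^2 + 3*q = q*(q + 3)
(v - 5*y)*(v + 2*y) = v^2 - 3*v*y - 10*y^2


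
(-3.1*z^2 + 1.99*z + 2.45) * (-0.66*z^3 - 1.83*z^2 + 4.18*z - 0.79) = 2.046*z^5 + 4.3596*z^4 - 18.2167*z^3 + 6.2837*z^2 + 8.6689*z - 1.9355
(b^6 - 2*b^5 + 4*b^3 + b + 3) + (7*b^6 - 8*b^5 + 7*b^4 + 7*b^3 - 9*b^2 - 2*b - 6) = 8*b^6 - 10*b^5 + 7*b^4 + 11*b^3 - 9*b^2 - b - 3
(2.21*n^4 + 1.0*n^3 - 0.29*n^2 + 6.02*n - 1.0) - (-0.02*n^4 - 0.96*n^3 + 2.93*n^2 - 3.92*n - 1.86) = 2.23*n^4 + 1.96*n^3 - 3.22*n^2 + 9.94*n + 0.86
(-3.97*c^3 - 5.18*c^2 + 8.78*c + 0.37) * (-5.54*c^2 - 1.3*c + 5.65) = 21.9938*c^5 + 33.8582*c^4 - 64.3377*c^3 - 42.7308*c^2 + 49.126*c + 2.0905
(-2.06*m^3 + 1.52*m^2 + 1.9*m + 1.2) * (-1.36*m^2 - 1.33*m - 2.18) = 2.8016*m^5 + 0.6726*m^4 - 0.1148*m^3 - 7.4726*m^2 - 5.738*m - 2.616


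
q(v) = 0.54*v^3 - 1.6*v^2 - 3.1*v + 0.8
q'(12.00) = 191.78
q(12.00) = 666.32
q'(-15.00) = 409.40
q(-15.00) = -2135.20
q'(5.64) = 30.38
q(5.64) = 29.30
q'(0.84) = -4.64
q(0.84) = -2.61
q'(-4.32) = 40.96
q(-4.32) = -59.20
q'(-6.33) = 82.07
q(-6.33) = -180.65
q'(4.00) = 10.02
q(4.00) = -2.64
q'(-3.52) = 28.24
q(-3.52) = -31.66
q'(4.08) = 10.81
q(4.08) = -1.81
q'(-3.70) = 30.92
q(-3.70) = -36.99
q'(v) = 1.62*v^2 - 3.2*v - 3.1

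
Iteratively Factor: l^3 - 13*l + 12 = (l - 3)*(l^2 + 3*l - 4) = (l - 3)*(l - 1)*(l + 4)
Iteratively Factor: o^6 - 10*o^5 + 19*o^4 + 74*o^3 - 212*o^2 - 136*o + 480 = (o - 5)*(o^5 - 5*o^4 - 6*o^3 + 44*o^2 + 8*o - 96) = (o - 5)*(o + 2)*(o^4 - 7*o^3 + 8*o^2 + 28*o - 48) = (o - 5)*(o - 4)*(o + 2)*(o^3 - 3*o^2 - 4*o + 12) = (o - 5)*(o - 4)*(o + 2)^2*(o^2 - 5*o + 6) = (o - 5)*(o - 4)*(o - 3)*(o + 2)^2*(o - 2)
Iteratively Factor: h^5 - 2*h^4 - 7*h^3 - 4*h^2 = (h)*(h^4 - 2*h^3 - 7*h^2 - 4*h) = h*(h + 1)*(h^3 - 3*h^2 - 4*h) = h*(h + 1)^2*(h^2 - 4*h) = h^2*(h + 1)^2*(h - 4)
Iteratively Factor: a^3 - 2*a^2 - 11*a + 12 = (a + 3)*(a^2 - 5*a + 4) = (a - 4)*(a + 3)*(a - 1)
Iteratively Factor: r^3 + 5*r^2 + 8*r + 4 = (r + 1)*(r^2 + 4*r + 4) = (r + 1)*(r + 2)*(r + 2)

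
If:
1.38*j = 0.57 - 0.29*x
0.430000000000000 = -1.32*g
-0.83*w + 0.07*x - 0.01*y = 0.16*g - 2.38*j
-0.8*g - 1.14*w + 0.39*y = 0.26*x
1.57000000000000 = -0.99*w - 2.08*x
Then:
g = -0.33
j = 0.78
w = 2.11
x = -1.76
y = 4.32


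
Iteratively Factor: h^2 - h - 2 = (h + 1)*(h - 2)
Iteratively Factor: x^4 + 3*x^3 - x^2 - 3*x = (x + 3)*(x^3 - x) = x*(x + 3)*(x^2 - 1) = x*(x + 1)*(x + 3)*(x - 1)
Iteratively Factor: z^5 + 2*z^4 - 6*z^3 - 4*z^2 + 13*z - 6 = (z - 1)*(z^4 + 3*z^3 - 3*z^2 - 7*z + 6) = (z - 1)^2*(z^3 + 4*z^2 + z - 6) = (z - 1)^2*(z + 2)*(z^2 + 2*z - 3) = (z - 1)^2*(z + 2)*(z + 3)*(z - 1)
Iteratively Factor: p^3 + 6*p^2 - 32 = (p - 2)*(p^2 + 8*p + 16) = (p - 2)*(p + 4)*(p + 4)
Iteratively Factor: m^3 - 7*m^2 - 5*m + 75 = (m - 5)*(m^2 - 2*m - 15) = (m - 5)^2*(m + 3)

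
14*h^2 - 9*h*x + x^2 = (-7*h + x)*(-2*h + x)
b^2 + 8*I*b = b*(b + 8*I)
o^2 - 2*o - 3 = (o - 3)*(o + 1)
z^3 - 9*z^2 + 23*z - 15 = (z - 5)*(z - 3)*(z - 1)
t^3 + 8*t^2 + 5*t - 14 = (t - 1)*(t + 2)*(t + 7)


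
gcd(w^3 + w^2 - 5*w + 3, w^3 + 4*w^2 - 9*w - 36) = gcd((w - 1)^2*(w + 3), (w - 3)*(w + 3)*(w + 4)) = w + 3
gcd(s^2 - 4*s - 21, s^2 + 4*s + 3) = s + 3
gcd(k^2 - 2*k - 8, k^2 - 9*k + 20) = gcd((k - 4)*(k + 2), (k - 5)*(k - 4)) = k - 4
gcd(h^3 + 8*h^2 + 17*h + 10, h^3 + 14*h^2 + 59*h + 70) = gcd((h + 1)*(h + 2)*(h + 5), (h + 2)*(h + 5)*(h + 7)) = h^2 + 7*h + 10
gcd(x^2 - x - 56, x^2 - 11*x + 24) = x - 8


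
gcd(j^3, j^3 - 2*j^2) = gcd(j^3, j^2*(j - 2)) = j^2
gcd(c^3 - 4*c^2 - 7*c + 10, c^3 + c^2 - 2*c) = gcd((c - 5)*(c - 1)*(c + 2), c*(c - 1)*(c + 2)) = c^2 + c - 2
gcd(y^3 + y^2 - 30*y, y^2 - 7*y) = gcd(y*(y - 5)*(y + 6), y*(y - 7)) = y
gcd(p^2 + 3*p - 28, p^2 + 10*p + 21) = p + 7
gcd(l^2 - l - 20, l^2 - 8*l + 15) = l - 5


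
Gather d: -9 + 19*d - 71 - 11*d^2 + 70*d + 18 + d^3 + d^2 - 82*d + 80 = d^3 - 10*d^2 + 7*d + 18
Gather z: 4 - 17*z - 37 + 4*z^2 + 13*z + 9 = 4*z^2 - 4*z - 24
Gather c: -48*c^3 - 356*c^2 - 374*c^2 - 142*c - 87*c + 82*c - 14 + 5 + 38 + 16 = -48*c^3 - 730*c^2 - 147*c + 45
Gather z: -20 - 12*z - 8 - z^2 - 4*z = -z^2 - 16*z - 28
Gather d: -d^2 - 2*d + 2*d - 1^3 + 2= 1 - d^2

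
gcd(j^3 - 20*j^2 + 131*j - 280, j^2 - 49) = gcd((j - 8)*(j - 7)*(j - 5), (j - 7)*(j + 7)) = j - 7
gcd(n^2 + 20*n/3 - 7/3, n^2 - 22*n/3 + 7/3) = n - 1/3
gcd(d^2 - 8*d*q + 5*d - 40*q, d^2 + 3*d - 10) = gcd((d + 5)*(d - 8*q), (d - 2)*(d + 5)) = d + 5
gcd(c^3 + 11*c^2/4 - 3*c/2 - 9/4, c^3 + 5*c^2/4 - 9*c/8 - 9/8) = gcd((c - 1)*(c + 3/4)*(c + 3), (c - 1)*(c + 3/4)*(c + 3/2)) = c^2 - c/4 - 3/4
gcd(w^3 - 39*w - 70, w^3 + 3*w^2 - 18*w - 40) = w^2 + 7*w + 10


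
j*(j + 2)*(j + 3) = j^3 + 5*j^2 + 6*j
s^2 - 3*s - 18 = (s - 6)*(s + 3)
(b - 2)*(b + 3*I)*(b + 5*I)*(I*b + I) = I*b^4 - 8*b^3 - I*b^3 + 8*b^2 - 17*I*b^2 + 16*b + 15*I*b + 30*I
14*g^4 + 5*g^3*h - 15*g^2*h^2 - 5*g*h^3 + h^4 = (-7*g + h)*(-g + h)*(g + h)*(2*g + h)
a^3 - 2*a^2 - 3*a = a*(a - 3)*(a + 1)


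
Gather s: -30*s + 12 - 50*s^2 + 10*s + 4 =-50*s^2 - 20*s + 16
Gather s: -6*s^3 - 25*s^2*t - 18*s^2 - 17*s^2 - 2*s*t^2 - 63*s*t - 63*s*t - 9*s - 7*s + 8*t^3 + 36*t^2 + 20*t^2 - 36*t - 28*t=-6*s^3 + s^2*(-25*t - 35) + s*(-2*t^2 - 126*t - 16) + 8*t^3 + 56*t^2 - 64*t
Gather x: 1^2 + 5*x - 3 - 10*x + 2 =-5*x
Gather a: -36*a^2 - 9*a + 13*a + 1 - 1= -36*a^2 + 4*a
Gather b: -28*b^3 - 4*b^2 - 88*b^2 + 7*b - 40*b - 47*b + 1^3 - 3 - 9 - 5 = -28*b^3 - 92*b^2 - 80*b - 16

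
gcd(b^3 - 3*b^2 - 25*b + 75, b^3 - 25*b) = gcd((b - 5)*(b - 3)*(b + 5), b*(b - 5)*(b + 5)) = b^2 - 25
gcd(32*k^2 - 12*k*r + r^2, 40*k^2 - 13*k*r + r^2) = -8*k + r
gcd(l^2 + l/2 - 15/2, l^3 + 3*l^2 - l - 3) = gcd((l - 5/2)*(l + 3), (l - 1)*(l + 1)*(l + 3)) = l + 3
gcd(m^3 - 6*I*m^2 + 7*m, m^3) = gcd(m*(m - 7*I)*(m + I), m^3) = m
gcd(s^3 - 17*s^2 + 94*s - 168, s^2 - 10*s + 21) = s - 7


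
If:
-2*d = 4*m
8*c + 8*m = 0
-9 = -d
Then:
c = 9/2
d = 9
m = -9/2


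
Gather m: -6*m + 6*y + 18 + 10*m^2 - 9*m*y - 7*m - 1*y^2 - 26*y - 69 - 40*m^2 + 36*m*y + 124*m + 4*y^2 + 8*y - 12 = -30*m^2 + m*(27*y + 111) + 3*y^2 - 12*y - 63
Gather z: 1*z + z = 2*z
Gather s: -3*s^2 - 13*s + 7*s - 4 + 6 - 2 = -3*s^2 - 6*s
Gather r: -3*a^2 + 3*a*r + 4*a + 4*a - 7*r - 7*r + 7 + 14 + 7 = -3*a^2 + 8*a + r*(3*a - 14) + 28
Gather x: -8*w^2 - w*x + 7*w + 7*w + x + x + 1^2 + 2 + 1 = -8*w^2 + 14*w + x*(2 - w) + 4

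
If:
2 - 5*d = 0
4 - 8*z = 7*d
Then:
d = 2/5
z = 3/20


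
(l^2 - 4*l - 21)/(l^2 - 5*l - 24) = (l - 7)/(l - 8)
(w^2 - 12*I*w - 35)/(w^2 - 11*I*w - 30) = (w - 7*I)/(w - 6*I)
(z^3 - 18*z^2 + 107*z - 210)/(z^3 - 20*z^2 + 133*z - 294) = (z - 5)/(z - 7)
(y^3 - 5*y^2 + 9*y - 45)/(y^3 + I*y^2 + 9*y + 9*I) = (y - 5)/(y + I)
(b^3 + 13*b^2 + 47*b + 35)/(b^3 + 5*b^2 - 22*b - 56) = (b^2 + 6*b + 5)/(b^2 - 2*b - 8)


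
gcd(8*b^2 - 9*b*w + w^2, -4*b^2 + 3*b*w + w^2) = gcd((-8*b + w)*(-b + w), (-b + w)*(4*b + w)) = -b + w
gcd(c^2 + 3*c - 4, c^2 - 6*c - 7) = 1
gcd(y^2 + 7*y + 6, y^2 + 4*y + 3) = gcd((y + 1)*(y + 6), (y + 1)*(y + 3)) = y + 1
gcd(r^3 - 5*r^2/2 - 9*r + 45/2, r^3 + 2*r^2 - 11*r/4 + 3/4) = r + 3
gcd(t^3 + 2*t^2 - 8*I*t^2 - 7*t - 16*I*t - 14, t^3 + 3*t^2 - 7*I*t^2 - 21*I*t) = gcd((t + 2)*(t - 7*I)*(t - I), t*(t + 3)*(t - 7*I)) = t - 7*I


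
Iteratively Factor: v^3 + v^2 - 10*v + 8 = (v + 4)*(v^2 - 3*v + 2) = (v - 2)*(v + 4)*(v - 1)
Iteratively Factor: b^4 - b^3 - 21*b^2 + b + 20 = (b - 5)*(b^3 + 4*b^2 - b - 4) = (b - 5)*(b - 1)*(b^2 + 5*b + 4) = (b - 5)*(b - 1)*(b + 1)*(b + 4)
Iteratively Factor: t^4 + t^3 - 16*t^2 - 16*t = (t)*(t^3 + t^2 - 16*t - 16) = t*(t + 4)*(t^2 - 3*t - 4) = t*(t + 1)*(t + 4)*(t - 4)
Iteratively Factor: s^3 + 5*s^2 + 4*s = (s)*(s^2 + 5*s + 4) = s*(s + 1)*(s + 4)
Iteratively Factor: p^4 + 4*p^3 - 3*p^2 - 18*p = (p + 3)*(p^3 + p^2 - 6*p) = (p - 2)*(p + 3)*(p^2 + 3*p) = (p - 2)*(p + 3)^2*(p)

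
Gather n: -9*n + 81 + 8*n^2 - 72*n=8*n^2 - 81*n + 81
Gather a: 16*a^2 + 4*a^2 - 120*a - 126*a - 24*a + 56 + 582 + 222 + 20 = 20*a^2 - 270*a + 880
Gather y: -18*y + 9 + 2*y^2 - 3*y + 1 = 2*y^2 - 21*y + 10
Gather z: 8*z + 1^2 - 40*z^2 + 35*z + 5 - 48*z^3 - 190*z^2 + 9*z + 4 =-48*z^3 - 230*z^2 + 52*z + 10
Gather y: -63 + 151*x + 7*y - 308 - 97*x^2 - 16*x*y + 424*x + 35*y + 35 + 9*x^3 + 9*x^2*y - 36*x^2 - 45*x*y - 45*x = 9*x^3 - 133*x^2 + 530*x + y*(9*x^2 - 61*x + 42) - 336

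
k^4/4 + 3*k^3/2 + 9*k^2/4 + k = k*(k/4 + 1/4)*(k + 1)*(k + 4)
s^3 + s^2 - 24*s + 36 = (s - 3)*(s - 2)*(s + 6)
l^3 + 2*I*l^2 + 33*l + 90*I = (l - 6*I)*(l + 3*I)*(l + 5*I)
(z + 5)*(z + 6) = z^2 + 11*z + 30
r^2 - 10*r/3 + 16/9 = (r - 8/3)*(r - 2/3)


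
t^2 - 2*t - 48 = (t - 8)*(t + 6)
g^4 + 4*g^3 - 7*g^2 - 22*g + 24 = (g - 2)*(g - 1)*(g + 3)*(g + 4)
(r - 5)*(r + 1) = r^2 - 4*r - 5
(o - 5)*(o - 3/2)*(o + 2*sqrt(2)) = o^3 - 13*o^2/2 + 2*sqrt(2)*o^2 - 13*sqrt(2)*o + 15*o/2 + 15*sqrt(2)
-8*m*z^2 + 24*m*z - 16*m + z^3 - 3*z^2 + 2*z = (-8*m + z)*(z - 2)*(z - 1)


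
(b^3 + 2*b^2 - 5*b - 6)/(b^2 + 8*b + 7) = (b^2 + b - 6)/(b + 7)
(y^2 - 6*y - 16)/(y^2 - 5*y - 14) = (y - 8)/(y - 7)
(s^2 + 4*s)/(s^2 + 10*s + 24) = s/(s + 6)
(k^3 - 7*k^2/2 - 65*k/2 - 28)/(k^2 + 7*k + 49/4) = 2*(k^2 - 7*k - 8)/(2*k + 7)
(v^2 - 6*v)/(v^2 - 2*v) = (v - 6)/(v - 2)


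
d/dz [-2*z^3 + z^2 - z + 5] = -6*z^2 + 2*z - 1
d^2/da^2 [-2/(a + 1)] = -4/(a + 1)^3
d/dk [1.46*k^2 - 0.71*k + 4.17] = 2.92*k - 0.71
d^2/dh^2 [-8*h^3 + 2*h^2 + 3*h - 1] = 4 - 48*h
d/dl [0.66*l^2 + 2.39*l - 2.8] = 1.32*l + 2.39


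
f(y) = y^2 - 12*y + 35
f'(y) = 2*y - 12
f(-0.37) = 39.58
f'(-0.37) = -12.74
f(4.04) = 2.84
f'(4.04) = -3.92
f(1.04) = 23.60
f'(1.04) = -9.92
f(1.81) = 16.56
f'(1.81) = -8.38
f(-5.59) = 133.33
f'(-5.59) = -23.18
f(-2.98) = 79.64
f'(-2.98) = -17.96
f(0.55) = 28.70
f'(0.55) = -10.90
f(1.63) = 18.10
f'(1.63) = -8.74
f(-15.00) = 440.00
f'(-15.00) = -42.00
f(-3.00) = 80.00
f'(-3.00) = -18.00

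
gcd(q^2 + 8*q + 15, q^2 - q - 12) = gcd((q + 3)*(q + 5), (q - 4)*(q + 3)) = q + 3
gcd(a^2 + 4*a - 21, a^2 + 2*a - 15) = a - 3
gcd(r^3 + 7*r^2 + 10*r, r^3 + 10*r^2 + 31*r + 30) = r^2 + 7*r + 10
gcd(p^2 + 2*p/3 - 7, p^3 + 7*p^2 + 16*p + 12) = p + 3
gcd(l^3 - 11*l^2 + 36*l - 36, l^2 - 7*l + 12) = l - 3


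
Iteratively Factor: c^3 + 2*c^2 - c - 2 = (c + 1)*(c^2 + c - 2) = (c + 1)*(c + 2)*(c - 1)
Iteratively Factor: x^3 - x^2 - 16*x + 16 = (x - 4)*(x^2 + 3*x - 4) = (x - 4)*(x - 1)*(x + 4)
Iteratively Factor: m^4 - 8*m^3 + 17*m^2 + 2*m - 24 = (m + 1)*(m^3 - 9*m^2 + 26*m - 24) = (m - 4)*(m + 1)*(m^2 - 5*m + 6) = (m - 4)*(m - 2)*(m + 1)*(m - 3)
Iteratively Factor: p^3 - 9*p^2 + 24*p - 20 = (p - 2)*(p^2 - 7*p + 10) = (p - 2)^2*(p - 5)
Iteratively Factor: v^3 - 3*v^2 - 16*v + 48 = (v + 4)*(v^2 - 7*v + 12) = (v - 3)*(v + 4)*(v - 4)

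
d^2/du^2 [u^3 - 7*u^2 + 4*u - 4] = 6*u - 14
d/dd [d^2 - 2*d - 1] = 2*d - 2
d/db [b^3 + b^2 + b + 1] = 3*b^2 + 2*b + 1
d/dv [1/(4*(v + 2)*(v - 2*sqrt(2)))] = ((-v + 2*sqrt(2))*(v + 2) - (v - 2*sqrt(2))^2)/(4*(v + 2)^2*(v - 2*sqrt(2))^3)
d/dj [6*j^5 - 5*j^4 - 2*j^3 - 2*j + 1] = 30*j^4 - 20*j^3 - 6*j^2 - 2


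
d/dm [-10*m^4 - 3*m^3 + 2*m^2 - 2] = m*(-40*m^2 - 9*m + 4)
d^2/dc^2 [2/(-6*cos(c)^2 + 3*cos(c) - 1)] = 6*(-48*sin(c)^4 + 19*sin(c)^2 - 47*cos(c)/2 + 9*cos(3*c)/2 + 31)/(6*sin(c)^2 + 3*cos(c) - 7)^3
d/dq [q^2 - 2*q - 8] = 2*q - 2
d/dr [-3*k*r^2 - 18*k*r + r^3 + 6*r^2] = -6*k*r - 18*k + 3*r^2 + 12*r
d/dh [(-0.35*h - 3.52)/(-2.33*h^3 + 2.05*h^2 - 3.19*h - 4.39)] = (-1.631*h^3 - 23.8873*h^2 + 14.432*h - 9.6923)/(5.4289*h^6 - 9.553*h^5 + 19.0679*h^4 + 7.3784*h^3 - 7.8229*h^2 + 28.0082*h + 19.2721)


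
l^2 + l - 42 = (l - 6)*(l + 7)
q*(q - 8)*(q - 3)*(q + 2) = q^4 - 9*q^3 + 2*q^2 + 48*q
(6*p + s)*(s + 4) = 6*p*s + 24*p + s^2 + 4*s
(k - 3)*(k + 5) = k^2 + 2*k - 15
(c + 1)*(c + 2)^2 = c^3 + 5*c^2 + 8*c + 4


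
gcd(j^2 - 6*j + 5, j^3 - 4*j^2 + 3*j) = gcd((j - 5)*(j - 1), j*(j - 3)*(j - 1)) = j - 1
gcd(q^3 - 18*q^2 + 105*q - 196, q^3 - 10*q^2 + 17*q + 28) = q^2 - 11*q + 28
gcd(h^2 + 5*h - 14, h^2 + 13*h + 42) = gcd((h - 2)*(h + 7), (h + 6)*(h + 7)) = h + 7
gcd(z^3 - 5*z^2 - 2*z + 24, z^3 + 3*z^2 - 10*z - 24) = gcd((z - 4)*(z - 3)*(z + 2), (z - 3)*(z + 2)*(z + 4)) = z^2 - z - 6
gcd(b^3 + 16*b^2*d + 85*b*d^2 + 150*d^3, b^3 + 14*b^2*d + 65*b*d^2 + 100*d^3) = b^2 + 10*b*d + 25*d^2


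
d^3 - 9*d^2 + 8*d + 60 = (d - 6)*(d - 5)*(d + 2)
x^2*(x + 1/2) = x^3 + x^2/2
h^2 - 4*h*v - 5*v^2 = (h - 5*v)*(h + v)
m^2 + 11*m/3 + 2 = (m + 2/3)*(m + 3)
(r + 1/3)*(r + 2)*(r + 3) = r^3 + 16*r^2/3 + 23*r/3 + 2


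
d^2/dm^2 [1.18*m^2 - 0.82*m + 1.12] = 2.36000000000000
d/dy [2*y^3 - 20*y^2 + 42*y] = 6*y^2 - 40*y + 42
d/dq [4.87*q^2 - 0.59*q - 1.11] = 9.74*q - 0.59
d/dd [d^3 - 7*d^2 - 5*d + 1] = 3*d^2 - 14*d - 5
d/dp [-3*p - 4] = -3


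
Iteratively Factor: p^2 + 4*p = (p + 4)*(p)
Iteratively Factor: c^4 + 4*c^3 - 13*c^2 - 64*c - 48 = (c - 4)*(c^3 + 8*c^2 + 19*c + 12) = (c - 4)*(c + 1)*(c^2 + 7*c + 12) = (c - 4)*(c + 1)*(c + 3)*(c + 4)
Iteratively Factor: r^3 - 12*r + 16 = (r + 4)*(r^2 - 4*r + 4) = (r - 2)*(r + 4)*(r - 2)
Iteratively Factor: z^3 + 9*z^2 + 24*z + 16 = (z + 1)*(z^2 + 8*z + 16) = (z + 1)*(z + 4)*(z + 4)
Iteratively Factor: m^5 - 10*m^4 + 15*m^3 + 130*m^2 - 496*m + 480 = (m - 4)*(m^4 - 6*m^3 - 9*m^2 + 94*m - 120) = (m - 4)*(m - 3)*(m^3 - 3*m^2 - 18*m + 40) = (m - 4)*(m - 3)*(m + 4)*(m^2 - 7*m + 10) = (m - 4)*(m - 3)*(m - 2)*(m + 4)*(m - 5)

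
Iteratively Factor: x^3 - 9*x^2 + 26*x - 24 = (x - 4)*(x^2 - 5*x + 6) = (x - 4)*(x - 2)*(x - 3)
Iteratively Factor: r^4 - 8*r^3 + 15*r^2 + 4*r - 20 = (r + 1)*(r^3 - 9*r^2 + 24*r - 20) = (r - 2)*(r + 1)*(r^2 - 7*r + 10) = (r - 2)^2*(r + 1)*(r - 5)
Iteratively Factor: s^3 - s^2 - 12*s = (s)*(s^2 - s - 12) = s*(s + 3)*(s - 4)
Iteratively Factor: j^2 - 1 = (j + 1)*(j - 1)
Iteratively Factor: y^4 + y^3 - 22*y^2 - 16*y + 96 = (y - 2)*(y^3 + 3*y^2 - 16*y - 48) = (y - 2)*(y + 3)*(y^2 - 16) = (y - 4)*(y - 2)*(y + 3)*(y + 4)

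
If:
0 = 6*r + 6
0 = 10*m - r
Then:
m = -1/10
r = -1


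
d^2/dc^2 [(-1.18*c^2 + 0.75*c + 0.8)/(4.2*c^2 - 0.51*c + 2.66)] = (21.40488*c^3 + 163.76976*c^2 - 60.5556*c - 32.122556)/(74.088*c^6 - 26.9892*c^5 + 144.04446*c^4 - 34.318971*c^3 + 91.228158*c^2 - 10.825668*c + 18.821096)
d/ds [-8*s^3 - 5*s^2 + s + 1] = -24*s^2 - 10*s + 1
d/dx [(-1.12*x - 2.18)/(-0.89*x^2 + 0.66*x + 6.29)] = (0.9968*x^2 - 0.7392*x - (1.12*x + 2.18)*(1.78*x - 0.66) - 7.0448)/(-0.89*x^2 + 0.66*x + 6.29)^2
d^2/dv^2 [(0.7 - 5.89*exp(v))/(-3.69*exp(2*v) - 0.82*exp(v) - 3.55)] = (80.1988289999999*exp(4*v) - 55.947042*exp(3*v) - 469.29051*exp(2*v) + 19.06213*exp(v) + 76.266425)*exp(v)/(50.243409*exp(6*v) + 33.495606*exp(5*v) + 152.454933*exp(4*v) + 65.000908*exp(3*v) + 146.670735*exp(2*v) + 31.00215*exp(v) + 44.738875)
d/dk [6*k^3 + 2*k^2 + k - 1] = 18*k^2 + 4*k + 1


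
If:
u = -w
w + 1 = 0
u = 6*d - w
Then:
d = 0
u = 1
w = -1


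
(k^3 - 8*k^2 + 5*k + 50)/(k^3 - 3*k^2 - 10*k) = (k - 5)/k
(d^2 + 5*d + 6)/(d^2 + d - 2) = (d + 3)/(d - 1)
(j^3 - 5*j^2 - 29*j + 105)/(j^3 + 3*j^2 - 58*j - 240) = (j^2 - 10*j + 21)/(j^2 - 2*j - 48)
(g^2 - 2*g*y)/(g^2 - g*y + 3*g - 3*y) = g*(g - 2*y)/(g^2 - g*y + 3*g - 3*y)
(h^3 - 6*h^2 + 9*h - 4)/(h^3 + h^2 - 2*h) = (h^2 - 5*h + 4)/(h*(h + 2))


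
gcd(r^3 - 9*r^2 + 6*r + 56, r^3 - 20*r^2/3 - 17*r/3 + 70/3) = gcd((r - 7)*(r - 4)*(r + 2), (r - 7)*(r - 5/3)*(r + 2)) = r^2 - 5*r - 14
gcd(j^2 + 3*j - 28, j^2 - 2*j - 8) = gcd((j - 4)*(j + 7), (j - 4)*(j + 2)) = j - 4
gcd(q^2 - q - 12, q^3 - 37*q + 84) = q - 4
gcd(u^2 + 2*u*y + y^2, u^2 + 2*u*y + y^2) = u^2 + 2*u*y + y^2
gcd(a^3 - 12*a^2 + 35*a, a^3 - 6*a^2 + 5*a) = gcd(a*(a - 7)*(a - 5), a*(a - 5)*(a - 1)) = a^2 - 5*a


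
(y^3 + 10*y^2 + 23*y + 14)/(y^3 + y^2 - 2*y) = (y^2 + 8*y + 7)/(y*(y - 1))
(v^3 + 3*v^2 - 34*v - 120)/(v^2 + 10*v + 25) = (v^2 - 2*v - 24)/(v + 5)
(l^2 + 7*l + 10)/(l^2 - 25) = (l + 2)/(l - 5)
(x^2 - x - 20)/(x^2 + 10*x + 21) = (x^2 - x - 20)/(x^2 + 10*x + 21)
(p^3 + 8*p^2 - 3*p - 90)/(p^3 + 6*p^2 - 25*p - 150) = (p - 3)/(p - 5)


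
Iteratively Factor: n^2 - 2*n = (n - 2)*(n)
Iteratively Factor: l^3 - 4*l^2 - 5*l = (l)*(l^2 - 4*l - 5) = l*(l + 1)*(l - 5)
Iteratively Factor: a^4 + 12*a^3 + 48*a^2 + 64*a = (a + 4)*(a^3 + 8*a^2 + 16*a) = a*(a + 4)*(a^2 + 8*a + 16) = a*(a + 4)^2*(a + 4)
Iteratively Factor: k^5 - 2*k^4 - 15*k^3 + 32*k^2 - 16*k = (k - 1)*(k^4 - k^3 - 16*k^2 + 16*k) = (k - 1)*(k + 4)*(k^3 - 5*k^2 + 4*k) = (k - 1)^2*(k + 4)*(k^2 - 4*k) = k*(k - 1)^2*(k + 4)*(k - 4)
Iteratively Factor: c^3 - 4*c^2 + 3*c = (c - 1)*(c^2 - 3*c) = (c - 3)*(c - 1)*(c)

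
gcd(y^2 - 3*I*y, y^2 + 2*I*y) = y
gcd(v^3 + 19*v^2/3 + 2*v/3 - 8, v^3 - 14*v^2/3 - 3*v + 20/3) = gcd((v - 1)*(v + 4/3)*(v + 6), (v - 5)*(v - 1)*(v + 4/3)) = v^2 + v/3 - 4/3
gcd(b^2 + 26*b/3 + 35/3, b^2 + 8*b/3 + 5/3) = b + 5/3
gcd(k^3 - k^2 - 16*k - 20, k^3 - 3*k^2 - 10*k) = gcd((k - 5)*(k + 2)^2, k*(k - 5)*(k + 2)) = k^2 - 3*k - 10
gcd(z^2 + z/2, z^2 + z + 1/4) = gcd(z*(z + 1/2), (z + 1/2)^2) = z + 1/2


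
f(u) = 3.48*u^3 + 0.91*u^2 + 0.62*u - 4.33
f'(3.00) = 100.04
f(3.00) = 99.68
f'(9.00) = 862.64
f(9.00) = 2611.88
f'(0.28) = 1.95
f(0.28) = -4.01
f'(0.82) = 9.13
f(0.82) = -1.29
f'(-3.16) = 99.12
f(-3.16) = -107.01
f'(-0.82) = 6.15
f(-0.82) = -6.15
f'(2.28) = 59.04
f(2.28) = 43.06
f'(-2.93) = 84.91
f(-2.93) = -85.87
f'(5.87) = 371.03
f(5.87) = 734.54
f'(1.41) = 23.94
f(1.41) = 8.11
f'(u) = 10.44*u^2 + 1.82*u + 0.62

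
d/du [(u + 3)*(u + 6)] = 2*u + 9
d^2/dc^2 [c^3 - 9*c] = 6*c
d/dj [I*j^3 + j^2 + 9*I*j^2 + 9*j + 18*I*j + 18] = 3*I*j^2 + j*(2 + 18*I) + 9 + 18*I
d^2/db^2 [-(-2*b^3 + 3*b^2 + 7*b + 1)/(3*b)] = 4/3 - 2/(3*b^3)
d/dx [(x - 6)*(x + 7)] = 2*x + 1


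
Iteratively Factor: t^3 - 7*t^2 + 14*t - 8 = (t - 1)*(t^2 - 6*t + 8) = (t - 4)*(t - 1)*(t - 2)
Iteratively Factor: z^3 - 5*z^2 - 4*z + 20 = (z - 5)*(z^2 - 4) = (z - 5)*(z - 2)*(z + 2)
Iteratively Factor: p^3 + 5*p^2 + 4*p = (p)*(p^2 + 5*p + 4) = p*(p + 1)*(p + 4)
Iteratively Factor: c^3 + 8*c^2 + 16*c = (c + 4)*(c^2 + 4*c) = c*(c + 4)*(c + 4)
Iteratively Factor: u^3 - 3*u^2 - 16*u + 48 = (u + 4)*(u^2 - 7*u + 12) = (u - 4)*(u + 4)*(u - 3)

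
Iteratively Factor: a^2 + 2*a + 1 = (a + 1)*(a + 1)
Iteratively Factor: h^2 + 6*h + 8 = (h + 4)*(h + 2)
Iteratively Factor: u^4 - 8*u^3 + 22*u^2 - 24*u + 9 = (u - 3)*(u^3 - 5*u^2 + 7*u - 3) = (u - 3)*(u - 1)*(u^2 - 4*u + 3) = (u - 3)*(u - 1)^2*(u - 3)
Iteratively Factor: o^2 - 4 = (o - 2)*(o + 2)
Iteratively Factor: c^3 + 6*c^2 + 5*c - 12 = (c - 1)*(c^2 + 7*c + 12) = (c - 1)*(c + 4)*(c + 3)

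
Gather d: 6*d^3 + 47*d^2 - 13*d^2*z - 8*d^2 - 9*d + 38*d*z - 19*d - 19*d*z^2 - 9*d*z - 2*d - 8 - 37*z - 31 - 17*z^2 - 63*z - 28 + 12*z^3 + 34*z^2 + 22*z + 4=6*d^3 + d^2*(39 - 13*z) + d*(-19*z^2 + 29*z - 30) + 12*z^3 + 17*z^2 - 78*z - 63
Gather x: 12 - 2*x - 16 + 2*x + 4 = 0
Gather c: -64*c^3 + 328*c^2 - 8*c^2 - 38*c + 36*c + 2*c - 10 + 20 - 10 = -64*c^3 + 320*c^2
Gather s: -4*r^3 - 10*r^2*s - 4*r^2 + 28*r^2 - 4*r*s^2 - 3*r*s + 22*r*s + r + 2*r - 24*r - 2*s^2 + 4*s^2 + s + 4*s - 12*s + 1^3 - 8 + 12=-4*r^3 + 24*r^2 - 21*r + s^2*(2 - 4*r) + s*(-10*r^2 + 19*r - 7) + 5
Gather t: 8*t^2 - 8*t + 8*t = 8*t^2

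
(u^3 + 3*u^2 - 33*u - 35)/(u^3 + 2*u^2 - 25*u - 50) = (u^2 + 8*u + 7)/(u^2 + 7*u + 10)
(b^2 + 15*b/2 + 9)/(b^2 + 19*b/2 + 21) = (2*b + 3)/(2*b + 7)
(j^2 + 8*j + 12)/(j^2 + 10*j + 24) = (j + 2)/(j + 4)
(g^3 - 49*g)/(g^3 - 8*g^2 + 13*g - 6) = g*(g^2 - 49)/(g^3 - 8*g^2 + 13*g - 6)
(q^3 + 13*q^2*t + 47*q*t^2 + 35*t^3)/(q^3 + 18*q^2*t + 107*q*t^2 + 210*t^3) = (q + t)/(q + 6*t)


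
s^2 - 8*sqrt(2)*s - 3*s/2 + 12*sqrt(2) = (s - 3/2)*(s - 8*sqrt(2))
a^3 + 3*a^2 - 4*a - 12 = (a - 2)*(a + 2)*(a + 3)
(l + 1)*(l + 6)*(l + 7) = l^3 + 14*l^2 + 55*l + 42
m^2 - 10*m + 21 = (m - 7)*(m - 3)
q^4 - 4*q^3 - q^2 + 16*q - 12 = (q - 3)*(q - 2)*(q - 1)*(q + 2)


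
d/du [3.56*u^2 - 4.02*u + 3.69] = 7.12*u - 4.02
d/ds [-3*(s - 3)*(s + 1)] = 6 - 6*s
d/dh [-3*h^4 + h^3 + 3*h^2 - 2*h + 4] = -12*h^3 + 3*h^2 + 6*h - 2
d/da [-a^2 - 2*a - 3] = -2*a - 2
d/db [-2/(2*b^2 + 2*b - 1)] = 4*(2*b + 1)/(2*b^2 + 2*b - 1)^2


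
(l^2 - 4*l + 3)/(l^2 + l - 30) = (l^2 - 4*l + 3)/(l^2 + l - 30)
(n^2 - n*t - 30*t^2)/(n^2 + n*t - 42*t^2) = (n + 5*t)/(n + 7*t)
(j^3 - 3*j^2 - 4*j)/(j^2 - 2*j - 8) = j*(j + 1)/(j + 2)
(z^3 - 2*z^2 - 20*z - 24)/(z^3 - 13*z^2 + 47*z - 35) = (z^3 - 2*z^2 - 20*z - 24)/(z^3 - 13*z^2 + 47*z - 35)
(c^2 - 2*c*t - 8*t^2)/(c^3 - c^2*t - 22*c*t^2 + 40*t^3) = (-c - 2*t)/(-c^2 - 3*c*t + 10*t^2)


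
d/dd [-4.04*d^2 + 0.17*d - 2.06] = 0.17 - 8.08*d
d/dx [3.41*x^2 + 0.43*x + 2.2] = 6.82*x + 0.43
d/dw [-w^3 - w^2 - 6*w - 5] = -3*w^2 - 2*w - 6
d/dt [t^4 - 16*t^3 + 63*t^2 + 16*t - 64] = 4*t^3 - 48*t^2 + 126*t + 16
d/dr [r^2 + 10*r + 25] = 2*r + 10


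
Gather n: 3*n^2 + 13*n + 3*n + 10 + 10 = 3*n^2 + 16*n + 20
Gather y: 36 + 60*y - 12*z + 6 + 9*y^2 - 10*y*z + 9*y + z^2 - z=9*y^2 + y*(69 - 10*z) + z^2 - 13*z + 42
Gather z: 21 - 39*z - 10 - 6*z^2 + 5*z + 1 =-6*z^2 - 34*z + 12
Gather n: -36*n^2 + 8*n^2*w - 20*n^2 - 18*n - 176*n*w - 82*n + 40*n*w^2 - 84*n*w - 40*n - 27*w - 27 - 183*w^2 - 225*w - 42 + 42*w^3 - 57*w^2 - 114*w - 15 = n^2*(8*w - 56) + n*(40*w^2 - 260*w - 140) + 42*w^3 - 240*w^2 - 366*w - 84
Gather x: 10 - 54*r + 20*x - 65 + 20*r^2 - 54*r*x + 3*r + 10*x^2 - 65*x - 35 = 20*r^2 - 51*r + 10*x^2 + x*(-54*r - 45) - 90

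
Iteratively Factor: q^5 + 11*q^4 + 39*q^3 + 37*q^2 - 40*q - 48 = (q + 1)*(q^4 + 10*q^3 + 29*q^2 + 8*q - 48) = (q + 1)*(q + 4)*(q^3 + 6*q^2 + 5*q - 12) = (q + 1)*(q + 4)^2*(q^2 + 2*q - 3) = (q - 1)*(q + 1)*(q + 4)^2*(q + 3)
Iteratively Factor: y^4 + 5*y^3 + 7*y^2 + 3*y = (y + 1)*(y^3 + 4*y^2 + 3*y) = y*(y + 1)*(y^2 + 4*y + 3) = y*(y + 1)^2*(y + 3)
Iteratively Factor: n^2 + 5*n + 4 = (n + 1)*(n + 4)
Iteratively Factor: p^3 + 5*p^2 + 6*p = (p)*(p^2 + 5*p + 6) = p*(p + 2)*(p + 3)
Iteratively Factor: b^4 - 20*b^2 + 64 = (b - 4)*(b^3 + 4*b^2 - 4*b - 16) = (b - 4)*(b + 4)*(b^2 - 4) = (b - 4)*(b - 2)*(b + 4)*(b + 2)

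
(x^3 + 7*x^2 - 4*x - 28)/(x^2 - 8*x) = (x^3 + 7*x^2 - 4*x - 28)/(x*(x - 8))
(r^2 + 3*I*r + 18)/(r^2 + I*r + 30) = (r - 3*I)/(r - 5*I)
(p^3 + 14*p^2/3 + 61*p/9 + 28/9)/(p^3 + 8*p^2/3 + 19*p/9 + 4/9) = (3*p + 7)/(3*p + 1)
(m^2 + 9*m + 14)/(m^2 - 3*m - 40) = (m^2 + 9*m + 14)/(m^2 - 3*m - 40)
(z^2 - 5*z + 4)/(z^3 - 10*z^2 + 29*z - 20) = 1/(z - 5)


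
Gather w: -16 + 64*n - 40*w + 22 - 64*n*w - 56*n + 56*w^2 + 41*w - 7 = 8*n + 56*w^2 + w*(1 - 64*n) - 1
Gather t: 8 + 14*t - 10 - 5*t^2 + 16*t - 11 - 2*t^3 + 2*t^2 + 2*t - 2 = -2*t^3 - 3*t^2 + 32*t - 15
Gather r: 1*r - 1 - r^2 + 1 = -r^2 + r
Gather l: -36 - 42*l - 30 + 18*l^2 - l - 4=18*l^2 - 43*l - 70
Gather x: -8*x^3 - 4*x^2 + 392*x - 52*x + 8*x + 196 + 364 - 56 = -8*x^3 - 4*x^2 + 348*x + 504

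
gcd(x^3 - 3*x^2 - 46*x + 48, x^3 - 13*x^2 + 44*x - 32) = x^2 - 9*x + 8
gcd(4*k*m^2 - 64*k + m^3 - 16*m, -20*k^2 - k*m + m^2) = 4*k + m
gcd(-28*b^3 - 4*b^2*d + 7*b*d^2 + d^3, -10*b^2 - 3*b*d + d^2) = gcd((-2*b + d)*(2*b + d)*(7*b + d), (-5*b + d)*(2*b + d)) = 2*b + d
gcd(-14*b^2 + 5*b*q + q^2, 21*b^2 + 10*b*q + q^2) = 7*b + q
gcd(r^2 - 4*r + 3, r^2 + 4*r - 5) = r - 1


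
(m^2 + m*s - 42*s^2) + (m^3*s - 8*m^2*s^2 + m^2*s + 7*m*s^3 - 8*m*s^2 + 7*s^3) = m^3*s - 8*m^2*s^2 + m^2*s + m^2 + 7*m*s^3 - 8*m*s^2 + m*s + 7*s^3 - 42*s^2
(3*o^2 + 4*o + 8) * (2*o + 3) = 6*o^3 + 17*o^2 + 28*o + 24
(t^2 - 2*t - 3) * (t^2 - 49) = t^4 - 2*t^3 - 52*t^2 + 98*t + 147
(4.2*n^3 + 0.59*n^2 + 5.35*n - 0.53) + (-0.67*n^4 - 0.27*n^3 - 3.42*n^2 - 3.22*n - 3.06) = -0.67*n^4 + 3.93*n^3 - 2.83*n^2 + 2.13*n - 3.59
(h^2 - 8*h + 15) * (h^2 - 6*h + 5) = h^4 - 14*h^3 + 68*h^2 - 130*h + 75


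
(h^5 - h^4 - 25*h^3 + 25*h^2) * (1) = h^5 - h^4 - 25*h^3 + 25*h^2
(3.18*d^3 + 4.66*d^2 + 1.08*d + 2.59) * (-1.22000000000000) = -3.8796*d^3 - 5.6852*d^2 - 1.3176*d - 3.1598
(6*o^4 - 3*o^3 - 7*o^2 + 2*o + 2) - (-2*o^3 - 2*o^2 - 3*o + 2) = 6*o^4 - o^3 - 5*o^2 + 5*o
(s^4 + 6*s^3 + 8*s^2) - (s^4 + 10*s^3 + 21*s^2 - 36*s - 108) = -4*s^3 - 13*s^2 + 36*s + 108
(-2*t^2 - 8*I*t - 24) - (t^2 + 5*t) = -3*t^2 - 5*t - 8*I*t - 24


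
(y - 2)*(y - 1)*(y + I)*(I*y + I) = I*y^4 - y^3 - 2*I*y^3 + 2*y^2 - I*y^2 + y + 2*I*y - 2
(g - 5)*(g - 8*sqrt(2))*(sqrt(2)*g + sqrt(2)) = sqrt(2)*g^3 - 16*g^2 - 4*sqrt(2)*g^2 - 5*sqrt(2)*g + 64*g + 80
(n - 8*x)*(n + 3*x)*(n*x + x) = n^3*x - 5*n^2*x^2 + n^2*x - 24*n*x^3 - 5*n*x^2 - 24*x^3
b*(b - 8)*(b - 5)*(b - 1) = b^4 - 14*b^3 + 53*b^2 - 40*b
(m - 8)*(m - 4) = m^2 - 12*m + 32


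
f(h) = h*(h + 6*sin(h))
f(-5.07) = -2.79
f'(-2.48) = 3.09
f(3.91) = -1.02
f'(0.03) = 0.42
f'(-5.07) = -15.17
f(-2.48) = 15.29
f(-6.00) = 25.94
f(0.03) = 0.01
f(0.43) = 1.26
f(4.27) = -4.92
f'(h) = h*(6*cos(h) + 1) + h + 6*sin(h)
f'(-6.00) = -44.89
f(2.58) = 14.90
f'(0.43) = 5.71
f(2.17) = 15.46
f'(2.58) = -4.75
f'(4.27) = -7.85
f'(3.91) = -13.22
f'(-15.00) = 34.47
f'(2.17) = 1.95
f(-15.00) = 283.53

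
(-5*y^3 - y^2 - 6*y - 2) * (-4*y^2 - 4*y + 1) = 20*y^5 + 24*y^4 + 23*y^3 + 31*y^2 + 2*y - 2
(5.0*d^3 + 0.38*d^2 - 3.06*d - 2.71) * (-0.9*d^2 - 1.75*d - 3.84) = -4.5*d^5 - 9.092*d^4 - 17.111*d^3 + 6.3348*d^2 + 16.4929*d + 10.4064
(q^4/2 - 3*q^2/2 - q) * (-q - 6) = -q^5/2 - 3*q^4 + 3*q^3/2 + 10*q^2 + 6*q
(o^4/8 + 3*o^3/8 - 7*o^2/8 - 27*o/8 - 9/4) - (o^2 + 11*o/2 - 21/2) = o^4/8 + 3*o^3/8 - 15*o^2/8 - 71*o/8 + 33/4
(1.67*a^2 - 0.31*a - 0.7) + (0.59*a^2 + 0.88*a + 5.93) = 2.26*a^2 + 0.57*a + 5.23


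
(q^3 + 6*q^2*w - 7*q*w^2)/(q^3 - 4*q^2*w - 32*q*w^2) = (-q^2 - 6*q*w + 7*w^2)/(-q^2 + 4*q*w + 32*w^2)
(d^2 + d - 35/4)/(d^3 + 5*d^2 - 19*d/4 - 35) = 1/(d + 4)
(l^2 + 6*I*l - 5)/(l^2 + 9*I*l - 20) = (l + I)/(l + 4*I)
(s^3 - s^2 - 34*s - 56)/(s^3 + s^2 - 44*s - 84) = (s + 4)/(s + 6)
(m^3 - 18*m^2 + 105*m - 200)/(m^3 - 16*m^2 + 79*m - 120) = (m - 5)/(m - 3)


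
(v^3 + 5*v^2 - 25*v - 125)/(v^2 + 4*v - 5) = (v^2 - 25)/(v - 1)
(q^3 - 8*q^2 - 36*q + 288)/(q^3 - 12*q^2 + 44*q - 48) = (q^2 - 2*q - 48)/(q^2 - 6*q + 8)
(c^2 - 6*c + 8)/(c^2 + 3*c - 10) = (c - 4)/(c + 5)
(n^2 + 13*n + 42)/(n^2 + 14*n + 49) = (n + 6)/(n + 7)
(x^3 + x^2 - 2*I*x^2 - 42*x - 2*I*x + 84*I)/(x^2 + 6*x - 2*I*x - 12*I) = (x^2 + x - 42)/(x + 6)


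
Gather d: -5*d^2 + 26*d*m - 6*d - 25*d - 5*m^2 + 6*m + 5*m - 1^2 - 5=-5*d^2 + d*(26*m - 31) - 5*m^2 + 11*m - 6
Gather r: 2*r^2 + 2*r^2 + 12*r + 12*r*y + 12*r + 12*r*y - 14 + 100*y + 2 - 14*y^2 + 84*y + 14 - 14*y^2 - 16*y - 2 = 4*r^2 + r*(24*y + 24) - 28*y^2 + 168*y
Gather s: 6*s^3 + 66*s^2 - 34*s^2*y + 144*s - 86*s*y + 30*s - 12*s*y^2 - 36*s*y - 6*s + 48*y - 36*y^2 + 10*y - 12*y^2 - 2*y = 6*s^3 + s^2*(66 - 34*y) + s*(-12*y^2 - 122*y + 168) - 48*y^2 + 56*y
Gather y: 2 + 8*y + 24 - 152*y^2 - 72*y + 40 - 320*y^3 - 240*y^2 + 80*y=-320*y^3 - 392*y^2 + 16*y + 66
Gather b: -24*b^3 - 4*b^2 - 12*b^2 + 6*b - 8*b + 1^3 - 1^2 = -24*b^3 - 16*b^2 - 2*b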